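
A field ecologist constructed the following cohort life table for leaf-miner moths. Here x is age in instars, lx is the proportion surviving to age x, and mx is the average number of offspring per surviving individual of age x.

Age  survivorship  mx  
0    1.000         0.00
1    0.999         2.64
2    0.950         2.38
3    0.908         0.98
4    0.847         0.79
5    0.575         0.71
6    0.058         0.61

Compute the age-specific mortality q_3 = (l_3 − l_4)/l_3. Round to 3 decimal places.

0.067

q_3 = (l_3 − l_4) / l_3 = (0.908 − 0.847) / 0.908
     = 0.061 / 0.908 = 0.067181… → 0.067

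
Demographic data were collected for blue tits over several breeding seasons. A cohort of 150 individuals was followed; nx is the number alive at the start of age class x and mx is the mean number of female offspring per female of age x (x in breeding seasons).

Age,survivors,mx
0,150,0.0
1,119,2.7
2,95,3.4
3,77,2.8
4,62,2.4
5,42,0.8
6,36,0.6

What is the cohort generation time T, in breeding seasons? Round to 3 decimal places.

2.356

lx = nx/n0 = nx/150: 1, 0.79333…, 0.63333…, 0.51333…, 0.41333…, 0.28, 0.24
lx·mx: 0, 2.142…, 2.153333…, 1.437333…, 0.992…, 0.224, 0.144 → R0 = 7.092667…
x·lx·mx: 0, 2.142…, 4.306667…, 4.312…, 3.968…, 1.12, 0.864 → Σ = 16.712667…
T = 16.712667… / 7.092667… = 2.35633… → 2.356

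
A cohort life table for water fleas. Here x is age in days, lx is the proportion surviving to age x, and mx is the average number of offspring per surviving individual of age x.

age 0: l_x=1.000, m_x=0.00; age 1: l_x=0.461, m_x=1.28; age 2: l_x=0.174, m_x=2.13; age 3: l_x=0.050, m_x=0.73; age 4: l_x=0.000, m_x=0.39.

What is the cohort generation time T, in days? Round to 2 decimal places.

lx·mx: 0, 0.59008, 0.37062, 0.0365, 0 → R0 = 0.9972
x·lx·mx: 0, 0.59008, 0.74124, 0.1095, 0 → Σ = 1.44082
T = 1.44082 / 0.9972 = 1.444866… → 1.44

1.44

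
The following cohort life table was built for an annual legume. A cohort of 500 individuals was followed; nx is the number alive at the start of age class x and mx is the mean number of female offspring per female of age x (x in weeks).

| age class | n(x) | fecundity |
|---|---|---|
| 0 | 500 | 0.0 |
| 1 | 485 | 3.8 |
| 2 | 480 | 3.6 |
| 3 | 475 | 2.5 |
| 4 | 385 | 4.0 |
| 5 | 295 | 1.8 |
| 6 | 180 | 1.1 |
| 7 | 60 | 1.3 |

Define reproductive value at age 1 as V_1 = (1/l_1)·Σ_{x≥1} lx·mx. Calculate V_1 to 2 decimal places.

14.65

lx = nx/n0 = nx/500: 1, 0.97, 0.96, 0.95, 0.77, 0.59, 0.36, 0.12
lx·mx for x ≥ 1: 3.686, 3.456, 2.375, 3.08, 1.062, 0.396, 0.156 → sum = 14.211
V_1 = 14.211 / l_1 = 14.211 / 0.97 = 14.650515… → 14.65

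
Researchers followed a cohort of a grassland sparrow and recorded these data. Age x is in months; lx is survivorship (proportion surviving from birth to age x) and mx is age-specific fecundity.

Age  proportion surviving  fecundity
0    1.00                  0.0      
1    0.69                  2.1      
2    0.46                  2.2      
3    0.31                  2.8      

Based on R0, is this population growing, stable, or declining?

R0 = Σ lx·mx = 0 + 1.449 + 1.012 + 0.868 = 3.329
R0 > 1, so the population is growing.

growing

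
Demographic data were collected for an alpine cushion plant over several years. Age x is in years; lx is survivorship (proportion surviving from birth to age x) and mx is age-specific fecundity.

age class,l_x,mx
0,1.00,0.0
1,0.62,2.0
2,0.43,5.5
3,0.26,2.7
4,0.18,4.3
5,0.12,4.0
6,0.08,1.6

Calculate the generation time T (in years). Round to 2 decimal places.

lx·mx: 0, 1.24, 2.365, 0.702, 0.774, 0.48, 0.128 → R0 = 5.689
x·lx·mx: 0, 1.24, 4.73, 2.106, 3.096, 2.4, 0.768 → Σ = 14.34
T = 14.34 / 5.689 = 2.520654… → 2.52

2.52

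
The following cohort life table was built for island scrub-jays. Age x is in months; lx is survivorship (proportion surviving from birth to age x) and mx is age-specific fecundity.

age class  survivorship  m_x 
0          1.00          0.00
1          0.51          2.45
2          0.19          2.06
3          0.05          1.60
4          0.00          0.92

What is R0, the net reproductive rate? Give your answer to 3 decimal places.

1.721

lx·mx by age: 0, 1.2495, 0.3914, 0.08, 0
R0 = Σ lx·mx = 1.7209 → 1.721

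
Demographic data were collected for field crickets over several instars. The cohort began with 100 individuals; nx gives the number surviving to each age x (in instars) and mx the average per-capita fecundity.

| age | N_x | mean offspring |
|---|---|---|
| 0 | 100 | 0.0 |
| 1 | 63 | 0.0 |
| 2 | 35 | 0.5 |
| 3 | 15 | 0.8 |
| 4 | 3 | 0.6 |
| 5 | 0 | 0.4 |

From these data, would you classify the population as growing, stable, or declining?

lx = nx/n0 = nx/100: 1, 0.63, 0.35, 0.15, 0.03, 0
R0 = Σ lx·mx = 0 + 0 + 0.175 + 0.12 + 0.018 + 0 = 0.313
R0 < 1, so the population is declining.

declining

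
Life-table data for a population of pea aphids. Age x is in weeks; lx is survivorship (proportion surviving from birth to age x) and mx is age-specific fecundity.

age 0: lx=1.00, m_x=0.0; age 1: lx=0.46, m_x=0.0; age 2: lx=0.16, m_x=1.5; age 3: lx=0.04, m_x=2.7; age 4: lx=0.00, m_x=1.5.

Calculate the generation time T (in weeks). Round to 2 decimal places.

2.31

lx·mx: 0, 0, 0.24, 0.108, 0 → R0 = 0.348
x·lx·mx: 0, 0, 0.48, 0.324, 0 → Σ = 0.804
T = 0.804 / 0.348 = 2.310345… → 2.31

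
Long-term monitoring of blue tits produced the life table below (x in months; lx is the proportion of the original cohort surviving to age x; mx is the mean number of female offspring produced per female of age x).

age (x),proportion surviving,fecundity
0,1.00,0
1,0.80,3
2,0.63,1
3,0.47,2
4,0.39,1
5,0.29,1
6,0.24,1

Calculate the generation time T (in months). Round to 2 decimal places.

lx·mx: 0, 2.4, 0.63, 0.94, 0.39, 0.29, 0.24 → R0 = 4.89
x·lx·mx: 0, 2.4, 1.26, 2.82, 1.56, 1.45, 1.44 → Σ = 10.93
T = 10.93 / 4.89 = 2.235174… → 2.24

2.24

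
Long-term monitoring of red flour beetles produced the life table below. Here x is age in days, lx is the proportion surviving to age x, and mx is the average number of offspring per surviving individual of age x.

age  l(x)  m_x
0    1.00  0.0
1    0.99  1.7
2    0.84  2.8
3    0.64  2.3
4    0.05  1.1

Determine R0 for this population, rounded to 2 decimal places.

lx·mx by age: 0, 1.683, 2.352, 1.472, 0.055
R0 = Σ lx·mx = 5.562 → 5.56

5.56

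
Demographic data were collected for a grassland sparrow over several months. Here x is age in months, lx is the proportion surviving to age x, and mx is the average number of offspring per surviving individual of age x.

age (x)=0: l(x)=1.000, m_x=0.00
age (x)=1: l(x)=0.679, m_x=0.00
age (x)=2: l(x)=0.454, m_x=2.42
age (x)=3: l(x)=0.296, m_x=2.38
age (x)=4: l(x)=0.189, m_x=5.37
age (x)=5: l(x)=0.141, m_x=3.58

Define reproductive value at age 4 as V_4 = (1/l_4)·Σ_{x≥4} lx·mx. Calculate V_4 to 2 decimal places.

lx·mx for x ≥ 4: 1.01493, 0.50478 → sum = 1.51971
V_4 = 1.51971 / l_4 = 1.51971 / 0.189 = 8.040794… → 8.04

8.04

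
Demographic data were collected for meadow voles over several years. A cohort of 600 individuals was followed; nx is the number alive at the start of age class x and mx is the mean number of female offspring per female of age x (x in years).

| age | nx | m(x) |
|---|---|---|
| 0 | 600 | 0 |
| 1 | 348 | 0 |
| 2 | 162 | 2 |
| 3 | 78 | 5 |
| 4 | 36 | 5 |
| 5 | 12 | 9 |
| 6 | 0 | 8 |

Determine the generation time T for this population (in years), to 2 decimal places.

lx = nx/n0 = nx/600: 1, 0.58, 0.27, 0.13, 0.06, 0.02, 0
lx·mx: 0, 0, 0.54, 0.65, 0.3, 0.18, 0 → R0 = 1.67
x·lx·mx: 0, 0, 1.08, 1.95, 1.2, 0.9, 0 → Σ = 5.13
T = 5.13 / 1.67 = 3.071856… → 3.07

3.07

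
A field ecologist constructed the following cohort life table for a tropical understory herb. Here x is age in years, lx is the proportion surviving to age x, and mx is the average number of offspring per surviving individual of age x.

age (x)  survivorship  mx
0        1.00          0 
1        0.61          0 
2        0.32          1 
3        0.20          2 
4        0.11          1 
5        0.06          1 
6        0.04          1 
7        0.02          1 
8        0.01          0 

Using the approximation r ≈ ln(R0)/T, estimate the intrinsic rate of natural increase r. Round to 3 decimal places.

R0 = Σ lx·mx = 0 + 0 + 0.32 + 0.4 + 0.11 + 0.06 + 0.04 + 0.02 + 0 = 0.95
Σ x·lx·mx = 2.96; T = 2.96/0.95 = 3.11579…
r ≈ ln(R0)/T = ln(0.95)/3.11579… = -0.01646… → -0.016

-0.016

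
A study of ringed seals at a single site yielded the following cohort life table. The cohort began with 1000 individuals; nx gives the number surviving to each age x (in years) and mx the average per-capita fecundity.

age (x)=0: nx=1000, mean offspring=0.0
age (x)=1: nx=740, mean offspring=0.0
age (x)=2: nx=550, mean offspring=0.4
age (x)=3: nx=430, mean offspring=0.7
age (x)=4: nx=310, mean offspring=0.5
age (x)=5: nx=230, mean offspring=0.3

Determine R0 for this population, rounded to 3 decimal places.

0.745

lx = nx/n0 = nx/1000: 1, 0.74, 0.55, 0.43, 0.31, 0.23
lx·mx by age: 0, 0, 0.22, 0.301, 0.155, 0.069
R0 = Σ lx·mx = 0.745 → 0.745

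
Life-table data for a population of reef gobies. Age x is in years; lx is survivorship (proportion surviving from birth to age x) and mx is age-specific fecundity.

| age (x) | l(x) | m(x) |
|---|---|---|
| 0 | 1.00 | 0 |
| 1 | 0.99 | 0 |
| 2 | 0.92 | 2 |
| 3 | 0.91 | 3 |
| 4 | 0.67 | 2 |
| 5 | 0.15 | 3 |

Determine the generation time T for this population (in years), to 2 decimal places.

lx·mx: 0, 0, 1.84, 2.73, 1.34, 0.45 → R0 = 6.36
x·lx·mx: 0, 0, 3.68, 8.19, 5.36, 2.25 → Σ = 19.48
T = 19.48 / 6.36 = 3.062893… → 3.06

3.06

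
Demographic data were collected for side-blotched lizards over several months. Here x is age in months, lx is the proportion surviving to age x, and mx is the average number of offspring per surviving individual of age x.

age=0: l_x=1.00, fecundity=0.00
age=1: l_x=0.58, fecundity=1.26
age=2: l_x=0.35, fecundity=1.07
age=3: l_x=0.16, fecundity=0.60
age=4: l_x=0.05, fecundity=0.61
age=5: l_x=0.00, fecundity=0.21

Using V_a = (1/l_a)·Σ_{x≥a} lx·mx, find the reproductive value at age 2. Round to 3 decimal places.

1.431

lx·mx for x ≥ 2: 0.3745, 0.096, 0.0305, 0 → sum = 0.501
V_2 = 0.501 / l_2 = 0.501 / 0.35 = 1.431429… → 1.431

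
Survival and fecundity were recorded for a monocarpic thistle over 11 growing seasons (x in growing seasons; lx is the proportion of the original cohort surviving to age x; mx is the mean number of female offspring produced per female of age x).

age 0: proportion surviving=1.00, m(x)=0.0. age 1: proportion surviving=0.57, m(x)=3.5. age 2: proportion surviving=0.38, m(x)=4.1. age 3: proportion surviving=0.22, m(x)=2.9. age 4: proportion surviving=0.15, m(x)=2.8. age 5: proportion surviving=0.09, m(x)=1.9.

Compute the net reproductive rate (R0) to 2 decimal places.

lx·mx by age: 0, 1.995, 1.558, 0.638, 0.42, 0.171
R0 = Σ lx·mx = 4.782 → 4.78

4.78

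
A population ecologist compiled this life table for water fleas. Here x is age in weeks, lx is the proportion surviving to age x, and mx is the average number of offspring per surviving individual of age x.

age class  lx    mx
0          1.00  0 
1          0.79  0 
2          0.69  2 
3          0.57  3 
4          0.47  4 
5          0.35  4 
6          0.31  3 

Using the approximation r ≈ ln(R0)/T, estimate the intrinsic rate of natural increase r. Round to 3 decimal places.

0.518

R0 = Σ lx·mx = 0 + 0 + 1.38 + 1.71 + 1.88 + 1.4 + 0.93 = 7.3
Σ x·lx·mx = 27.99; T = 27.99/7.3 = 3.83425…
r ≈ ln(R0)/T = ln(7.3)/3.83425… = 0.51845… → 0.518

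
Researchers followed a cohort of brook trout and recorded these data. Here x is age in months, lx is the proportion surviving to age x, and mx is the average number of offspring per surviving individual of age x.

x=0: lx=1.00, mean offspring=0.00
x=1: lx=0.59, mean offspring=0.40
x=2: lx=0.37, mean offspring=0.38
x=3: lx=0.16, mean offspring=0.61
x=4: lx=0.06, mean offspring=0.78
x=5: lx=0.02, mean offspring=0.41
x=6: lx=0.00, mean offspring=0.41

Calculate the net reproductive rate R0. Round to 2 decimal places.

lx·mx by age: 0, 0.236, 0.1406, 0.0976, 0.0468, 0.0082, 0
R0 = Σ lx·mx = 0.5292 → 0.53

0.53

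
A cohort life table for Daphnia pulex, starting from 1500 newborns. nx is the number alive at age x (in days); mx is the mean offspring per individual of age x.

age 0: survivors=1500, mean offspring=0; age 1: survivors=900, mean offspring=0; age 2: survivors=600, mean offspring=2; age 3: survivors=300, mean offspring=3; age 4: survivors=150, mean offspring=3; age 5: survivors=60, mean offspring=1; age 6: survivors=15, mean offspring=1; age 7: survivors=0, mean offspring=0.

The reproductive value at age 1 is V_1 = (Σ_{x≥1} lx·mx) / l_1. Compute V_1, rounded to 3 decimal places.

2.917

lx = nx/n0 = nx/1500: 1, 0.6, 0.4, 0.2, 0.1, 0.04, 0.01, 0
lx·mx for x ≥ 1: 0, 0.8, 0.6, 0.3, 0.04, 0.01, 0 → sum = 1.75
V_1 = 1.75 / l_1 = 1.75 / 0.6 = 2.916667… → 2.917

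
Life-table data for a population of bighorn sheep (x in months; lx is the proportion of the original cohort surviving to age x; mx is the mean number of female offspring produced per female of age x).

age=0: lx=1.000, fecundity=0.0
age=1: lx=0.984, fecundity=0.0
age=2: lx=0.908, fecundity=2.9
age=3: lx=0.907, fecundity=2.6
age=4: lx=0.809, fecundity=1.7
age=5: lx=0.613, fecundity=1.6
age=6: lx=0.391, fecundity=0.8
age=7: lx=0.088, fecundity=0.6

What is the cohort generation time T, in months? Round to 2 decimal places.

3.24

lx·mx: 0, 0, 2.6332, 2.3582, 1.3753, 0.9808, 0.3128, 0.0528 → R0 = 7.7131
x·lx·mx: 0, 0, 5.2664, 7.0746, 5.5012, 4.904, 1.8768, 0.3696 → Σ = 24.9926
T = 24.9926 / 7.7131 = 3.24028… → 3.24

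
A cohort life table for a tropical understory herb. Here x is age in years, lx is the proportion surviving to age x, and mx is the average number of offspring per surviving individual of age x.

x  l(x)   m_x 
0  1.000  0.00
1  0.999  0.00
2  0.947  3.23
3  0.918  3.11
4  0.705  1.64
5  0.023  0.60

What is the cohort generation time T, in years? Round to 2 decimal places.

lx·mx: 0, 0, 3.05881, 2.85498, 1.1562, 0.0138 → R0 = 7.08379
x·lx·mx: 0, 0, 6.11762, 8.56494, 4.6248, 0.069 → Σ = 19.37636
T = 19.37636 / 7.08379 = 2.73531… → 2.74

2.74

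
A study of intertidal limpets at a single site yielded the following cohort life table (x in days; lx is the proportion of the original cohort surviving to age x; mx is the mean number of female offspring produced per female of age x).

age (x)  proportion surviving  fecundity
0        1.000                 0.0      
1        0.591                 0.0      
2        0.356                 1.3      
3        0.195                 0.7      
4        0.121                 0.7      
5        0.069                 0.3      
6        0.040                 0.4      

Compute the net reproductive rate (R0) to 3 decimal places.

0.721

lx·mx by age: 0, 0, 0.4628, 0.1365, 0.0847, 0.0207, 0.016
R0 = Σ lx·mx = 0.7207 → 0.721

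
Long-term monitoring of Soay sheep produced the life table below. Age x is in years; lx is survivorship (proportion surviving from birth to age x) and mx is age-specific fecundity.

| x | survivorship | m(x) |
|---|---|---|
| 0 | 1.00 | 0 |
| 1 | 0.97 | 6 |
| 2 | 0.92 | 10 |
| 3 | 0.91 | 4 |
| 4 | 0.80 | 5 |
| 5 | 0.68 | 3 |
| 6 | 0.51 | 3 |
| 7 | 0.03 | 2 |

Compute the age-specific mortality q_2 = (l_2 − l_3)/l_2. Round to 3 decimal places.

q_2 = (l_2 − l_3) / l_2 = (0.92 − 0.91) / 0.92
     = 0.01 / 0.92 = 0.01087… → 0.011

0.011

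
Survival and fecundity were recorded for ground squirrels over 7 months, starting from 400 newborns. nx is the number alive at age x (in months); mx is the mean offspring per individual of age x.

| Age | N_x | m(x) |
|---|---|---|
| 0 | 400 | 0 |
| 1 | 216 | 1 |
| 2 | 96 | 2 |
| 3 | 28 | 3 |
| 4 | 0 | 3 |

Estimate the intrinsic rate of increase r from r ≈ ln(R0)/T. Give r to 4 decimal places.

lx = nx/n0 = nx/400: 1, 0.54, 0.24, 0.07, 0
R0 = Σ lx·mx = 0 + 0.54 + 0.48 + 0.21 + 0 = 1.23
Σ x·lx·mx = 2.13; T = 2.13/1.23 = 1.73171…
r ≈ ln(R0)/T = ln(1.23)/1.73171… = 0.119543… → 0.1195

0.1195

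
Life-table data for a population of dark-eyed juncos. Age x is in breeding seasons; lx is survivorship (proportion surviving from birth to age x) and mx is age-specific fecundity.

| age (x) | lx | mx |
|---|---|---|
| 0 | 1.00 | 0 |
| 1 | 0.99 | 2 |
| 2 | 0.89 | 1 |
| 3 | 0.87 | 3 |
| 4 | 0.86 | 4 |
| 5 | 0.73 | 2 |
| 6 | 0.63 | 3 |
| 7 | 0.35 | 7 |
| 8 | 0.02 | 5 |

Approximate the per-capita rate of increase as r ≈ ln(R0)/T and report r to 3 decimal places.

0.645

R0 = Σ lx·mx = 0 + 1.98 + 0.89 + 2.61 + 3.44 + 1.46 + 1.89 + 2.45 + 0.1 = 14.82
Σ x·lx·mx = 61.94; T = 61.94/14.82 = 4.17949…
r ≈ ln(R0)/T = ln(14.82)/4.17949… = 0.64505… → 0.645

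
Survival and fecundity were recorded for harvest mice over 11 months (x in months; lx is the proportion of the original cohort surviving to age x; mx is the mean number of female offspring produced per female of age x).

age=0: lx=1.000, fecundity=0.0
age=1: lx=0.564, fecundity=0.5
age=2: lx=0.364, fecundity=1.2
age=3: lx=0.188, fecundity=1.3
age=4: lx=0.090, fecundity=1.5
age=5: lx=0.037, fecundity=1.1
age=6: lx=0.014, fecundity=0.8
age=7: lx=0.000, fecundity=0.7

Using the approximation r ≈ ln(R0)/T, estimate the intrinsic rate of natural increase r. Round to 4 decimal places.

R0 = Σ lx·mx = 0 + 0.282 + 0.4368 + 0.2444 + 0.135 + 0.0407 + 0.0112 + 0 = 1.1501
Σ x·lx·mx = 2.6995; T = 2.6995/1.1501 = 2.34719…
r ≈ ln(R0)/T = ln(1.1501)/2.34719… = 0.059581… → 0.0596

0.0596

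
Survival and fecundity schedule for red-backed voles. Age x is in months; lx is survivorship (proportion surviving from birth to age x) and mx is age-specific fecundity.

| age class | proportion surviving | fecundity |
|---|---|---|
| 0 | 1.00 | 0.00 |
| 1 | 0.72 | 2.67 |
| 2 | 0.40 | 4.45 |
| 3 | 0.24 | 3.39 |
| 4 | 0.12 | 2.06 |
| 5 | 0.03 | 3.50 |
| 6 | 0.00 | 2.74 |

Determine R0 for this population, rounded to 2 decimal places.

lx·mx by age: 0, 1.9224, 1.78, 0.8136, 0.2472, 0.105, 0
R0 = Σ lx·mx = 4.8682 → 4.87

4.87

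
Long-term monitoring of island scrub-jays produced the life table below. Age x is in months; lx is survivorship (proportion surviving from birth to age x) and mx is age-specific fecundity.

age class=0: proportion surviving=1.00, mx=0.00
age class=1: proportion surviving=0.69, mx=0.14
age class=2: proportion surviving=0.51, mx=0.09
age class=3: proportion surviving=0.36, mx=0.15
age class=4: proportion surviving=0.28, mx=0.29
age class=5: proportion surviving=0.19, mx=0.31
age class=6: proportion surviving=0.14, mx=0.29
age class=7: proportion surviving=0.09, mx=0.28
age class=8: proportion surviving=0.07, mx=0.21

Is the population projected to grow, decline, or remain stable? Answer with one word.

declining

R0 = Σ lx·mx = 0 + 0.0966 + 0.0459 + 0.054 + 0.0812 + 0.0589 + 0.0406 + 0.0252 + 0.0147 = 0.4171
R0 < 1, so the population is declining.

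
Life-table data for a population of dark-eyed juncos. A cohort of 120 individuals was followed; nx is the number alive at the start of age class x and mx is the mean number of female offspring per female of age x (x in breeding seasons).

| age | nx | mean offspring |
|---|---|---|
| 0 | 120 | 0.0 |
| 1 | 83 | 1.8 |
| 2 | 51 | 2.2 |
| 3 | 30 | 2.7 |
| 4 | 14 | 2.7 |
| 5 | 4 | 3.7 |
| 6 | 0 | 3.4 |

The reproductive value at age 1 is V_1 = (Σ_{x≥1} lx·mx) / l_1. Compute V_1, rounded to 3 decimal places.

4.761

lx = nx/n0 = nx/120: 1, 0.69167…, 0.425, 0.25, 0.11667…, 0.03333…, 0
lx·mx for x ≥ 1: 1.245…, 0.935, 0.675, 0.315…, 0.123333…, 0 → sum = 3.293333…
V_1 = 3.293333… / l_1 = 3.293333… / 0.691667… = 4.761446… → 4.761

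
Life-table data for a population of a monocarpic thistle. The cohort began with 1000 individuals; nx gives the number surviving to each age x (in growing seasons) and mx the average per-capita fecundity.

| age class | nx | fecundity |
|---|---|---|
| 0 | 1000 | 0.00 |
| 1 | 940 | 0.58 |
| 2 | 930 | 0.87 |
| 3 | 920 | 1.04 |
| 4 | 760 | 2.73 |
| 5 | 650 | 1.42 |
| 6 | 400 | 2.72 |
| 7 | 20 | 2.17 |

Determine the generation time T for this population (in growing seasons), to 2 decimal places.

3.85

lx = nx/n0 = nx/1000: 1, 0.94, 0.93, 0.92, 0.76, 0.65, 0.4, 0.02
lx·mx: 0, 0.5452, 0.8091, 0.9568, 2.0748, 0.923, 1.088, 0.0434 → R0 = 6.4403
x·lx·mx: 0, 0.5452, 1.6182, 2.8704, 8.2992, 4.615, 6.528, 0.3038 → Σ = 24.7798
T = 24.7798 / 6.4403 = 3.847616… → 3.85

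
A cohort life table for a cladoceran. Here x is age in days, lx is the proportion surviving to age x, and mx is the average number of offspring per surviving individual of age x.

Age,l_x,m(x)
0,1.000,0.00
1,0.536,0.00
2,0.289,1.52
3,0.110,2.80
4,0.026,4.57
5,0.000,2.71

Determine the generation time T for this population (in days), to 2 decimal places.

2.63

lx·mx: 0, 0, 0.43928, 0.308, 0.11882, 0 → R0 = 0.8661
x·lx·mx: 0, 0, 0.87856, 0.924, 0.47528, 0 → Σ = 2.27784
T = 2.27784 / 0.8661 = 2.629997… → 2.63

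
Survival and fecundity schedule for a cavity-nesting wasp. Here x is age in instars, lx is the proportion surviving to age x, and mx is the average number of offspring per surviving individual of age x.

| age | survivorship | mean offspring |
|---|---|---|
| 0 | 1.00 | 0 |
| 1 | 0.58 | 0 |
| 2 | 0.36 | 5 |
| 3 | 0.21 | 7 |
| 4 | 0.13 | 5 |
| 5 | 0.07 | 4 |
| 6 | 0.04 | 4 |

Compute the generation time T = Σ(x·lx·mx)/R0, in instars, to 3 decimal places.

lx·mx: 0, 0, 1.8, 1.47, 0.65, 0.28, 0.16 → R0 = 4.36
x·lx·mx: 0, 0, 3.6, 4.41, 2.6, 1.4, 0.96 → Σ = 12.97
T = 12.97 / 4.36 = 2.974771… → 2.975

2.975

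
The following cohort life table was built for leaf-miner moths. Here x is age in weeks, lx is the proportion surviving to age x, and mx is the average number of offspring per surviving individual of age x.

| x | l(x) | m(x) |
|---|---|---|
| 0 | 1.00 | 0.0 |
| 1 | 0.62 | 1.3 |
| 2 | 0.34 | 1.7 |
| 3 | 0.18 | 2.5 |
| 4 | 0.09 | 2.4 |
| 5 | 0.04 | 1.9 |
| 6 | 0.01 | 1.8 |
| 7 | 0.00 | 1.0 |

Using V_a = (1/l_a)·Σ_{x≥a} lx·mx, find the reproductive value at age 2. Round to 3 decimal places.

lx·mx for x ≥ 2: 0.578, 0.45, 0.216, 0.076, 0.018, 0 → sum = 1.338
V_2 = 1.338 / l_2 = 1.338 / 0.34 = 3.935294… → 3.935

3.935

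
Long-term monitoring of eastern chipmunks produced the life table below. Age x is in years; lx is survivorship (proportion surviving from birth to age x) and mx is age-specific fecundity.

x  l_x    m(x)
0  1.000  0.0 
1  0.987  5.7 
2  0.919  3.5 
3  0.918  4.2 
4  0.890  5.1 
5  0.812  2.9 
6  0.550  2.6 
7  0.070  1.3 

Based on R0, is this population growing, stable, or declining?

R0 = Σ lx·mx = 0 + 5.6259 + 3.2165 + 3.8556 + 4.539 + 2.3548 + 1.43 + 0.091 = 21.1128
R0 > 1, so the population is growing.

growing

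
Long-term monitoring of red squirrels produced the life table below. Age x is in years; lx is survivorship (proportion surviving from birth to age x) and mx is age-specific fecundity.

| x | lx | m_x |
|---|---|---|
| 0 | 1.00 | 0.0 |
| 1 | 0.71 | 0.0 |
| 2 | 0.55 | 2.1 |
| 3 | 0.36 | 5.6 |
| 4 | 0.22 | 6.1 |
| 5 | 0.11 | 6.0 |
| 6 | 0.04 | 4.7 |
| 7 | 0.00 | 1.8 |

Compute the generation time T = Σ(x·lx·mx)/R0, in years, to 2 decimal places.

3.39

lx·mx: 0, 0, 1.155, 2.016, 1.342, 0.66, 0.188, 0 → R0 = 5.361
x·lx·mx: 0, 0, 2.31, 6.048, 5.368, 3.3, 1.128, 0 → Σ = 18.154
T = 18.154 / 5.361 = 3.386309… → 3.39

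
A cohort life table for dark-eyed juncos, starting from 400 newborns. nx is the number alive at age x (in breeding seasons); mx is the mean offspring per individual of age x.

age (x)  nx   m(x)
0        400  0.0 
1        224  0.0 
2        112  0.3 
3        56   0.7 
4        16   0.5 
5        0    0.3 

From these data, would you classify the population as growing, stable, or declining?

lx = nx/n0 = nx/400: 1, 0.56, 0.28, 0.14, 0.04, 0
R0 = Σ lx·mx = 0 + 0 + 0.084 + 0.098 + 0.02 + 0 = 0.202
R0 < 1, so the population is declining.

declining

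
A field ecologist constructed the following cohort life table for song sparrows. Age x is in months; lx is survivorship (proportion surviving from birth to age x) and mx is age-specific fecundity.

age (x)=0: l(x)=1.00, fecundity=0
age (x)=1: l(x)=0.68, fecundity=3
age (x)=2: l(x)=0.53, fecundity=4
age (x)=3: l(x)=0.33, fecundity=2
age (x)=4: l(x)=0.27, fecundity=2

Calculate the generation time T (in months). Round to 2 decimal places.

1.94

lx·mx: 0, 2.04, 2.12, 0.66, 0.54 → R0 = 5.36
x·lx·mx: 0, 2.04, 4.24, 1.98, 2.16 → Σ = 10.42
T = 10.42 / 5.36 = 1.94403… → 1.94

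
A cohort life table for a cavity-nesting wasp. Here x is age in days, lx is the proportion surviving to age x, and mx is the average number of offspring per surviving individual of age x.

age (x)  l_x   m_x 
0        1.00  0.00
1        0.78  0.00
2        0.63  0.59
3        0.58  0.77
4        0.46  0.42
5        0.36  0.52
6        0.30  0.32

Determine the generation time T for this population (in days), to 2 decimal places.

lx·mx: 0, 0, 0.3717, 0.4466, 0.1932, 0.1872, 0.096 → R0 = 1.2947
x·lx·mx: 0, 0, 0.7434, 1.3398, 0.7728, 0.936, 0.576 → Σ = 4.368
T = 4.368 / 1.2947 = 3.373755… → 3.37

3.37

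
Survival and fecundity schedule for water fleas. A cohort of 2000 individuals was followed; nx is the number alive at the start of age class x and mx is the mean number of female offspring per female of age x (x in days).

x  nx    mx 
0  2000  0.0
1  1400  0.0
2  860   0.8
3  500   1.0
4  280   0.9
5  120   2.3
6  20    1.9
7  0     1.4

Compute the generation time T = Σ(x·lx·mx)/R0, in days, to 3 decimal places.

lx = nx/n0 = nx/2000: 1, 0.7, 0.43, 0.25, 0.14, 0.06, 0.01, 0
lx·mx: 0, 0, 0.344, 0.25, 0.126, 0.138, 0.019, 0 → R0 = 0.877
x·lx·mx: 0, 0, 0.688, 0.75, 0.504, 0.69, 0.114, 0 → Σ = 2.746
T = 2.746 / 0.877 = 3.131129… → 3.131

3.131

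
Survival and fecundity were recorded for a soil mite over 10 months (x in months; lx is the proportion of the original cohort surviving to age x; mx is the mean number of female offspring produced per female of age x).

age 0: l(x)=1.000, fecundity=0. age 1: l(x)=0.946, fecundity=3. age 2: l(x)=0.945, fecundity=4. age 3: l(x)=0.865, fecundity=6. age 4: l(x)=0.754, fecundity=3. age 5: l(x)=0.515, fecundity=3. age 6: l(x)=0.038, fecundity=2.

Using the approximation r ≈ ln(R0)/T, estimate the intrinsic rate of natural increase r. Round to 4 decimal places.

1.0000

R0 = Σ lx·mx = 0 + 2.838 + 3.78 + 5.19 + 2.262 + 1.545 + 0.076 = 15.691
Σ x·lx·mx = 43.197; T = 43.197/15.691 = 2.75298…
r ≈ ln(R0)/T = ln(15.691)/2.75298… = 1.000039… → 1.0000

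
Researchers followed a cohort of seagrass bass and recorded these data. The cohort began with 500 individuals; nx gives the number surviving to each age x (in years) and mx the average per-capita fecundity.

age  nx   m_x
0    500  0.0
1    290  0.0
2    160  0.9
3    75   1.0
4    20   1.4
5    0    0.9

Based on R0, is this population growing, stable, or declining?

declining

lx = nx/n0 = nx/500: 1, 0.58, 0.32, 0.15, 0.04, 0
R0 = Σ lx·mx = 0 + 0 + 0.288 + 0.15 + 0.056 + 0 = 0.494
R0 < 1, so the population is declining.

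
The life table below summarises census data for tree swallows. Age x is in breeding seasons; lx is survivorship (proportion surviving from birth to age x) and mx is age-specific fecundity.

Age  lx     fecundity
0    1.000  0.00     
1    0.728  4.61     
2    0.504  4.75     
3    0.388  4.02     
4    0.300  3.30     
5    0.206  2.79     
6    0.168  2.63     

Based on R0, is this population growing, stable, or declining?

R0 = Σ lx·mx = 0 + 3.35608 + 2.394 + 1.55976 + 0.99 + 0.57474 + 0.44184 = 9.31642
R0 > 1, so the population is growing.

growing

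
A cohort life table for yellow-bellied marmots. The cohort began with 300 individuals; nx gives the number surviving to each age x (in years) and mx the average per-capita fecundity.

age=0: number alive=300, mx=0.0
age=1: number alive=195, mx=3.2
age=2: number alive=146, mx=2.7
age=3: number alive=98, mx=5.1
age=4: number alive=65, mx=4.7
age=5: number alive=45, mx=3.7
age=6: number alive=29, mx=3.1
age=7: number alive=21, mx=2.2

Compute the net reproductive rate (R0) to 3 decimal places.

7.087

lx = nx/n0 = nx/300: 1, 0.65, 0.48667…, 0.32667…, 0.21667…, 0.15, 0.09667…, 0.07
lx·mx by age: 0, 2.08, 1.314…, 1.666…, 1.018333…, 0.555, 0.299667…, 0.154
R0 = Σ lx·mx = 7.087… → 7.087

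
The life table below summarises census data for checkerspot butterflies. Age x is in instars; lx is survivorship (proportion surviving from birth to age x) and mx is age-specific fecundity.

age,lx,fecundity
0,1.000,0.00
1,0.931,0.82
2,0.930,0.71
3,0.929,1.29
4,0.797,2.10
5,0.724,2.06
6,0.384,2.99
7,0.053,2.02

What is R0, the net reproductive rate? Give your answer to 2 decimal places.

7.04

lx·mx by age: 0, 0.76342, 0.6603, 1.19841, 1.6737, 1.49144, 1.14816, 0.10706
R0 = Σ lx·mx = 7.04249 → 7.04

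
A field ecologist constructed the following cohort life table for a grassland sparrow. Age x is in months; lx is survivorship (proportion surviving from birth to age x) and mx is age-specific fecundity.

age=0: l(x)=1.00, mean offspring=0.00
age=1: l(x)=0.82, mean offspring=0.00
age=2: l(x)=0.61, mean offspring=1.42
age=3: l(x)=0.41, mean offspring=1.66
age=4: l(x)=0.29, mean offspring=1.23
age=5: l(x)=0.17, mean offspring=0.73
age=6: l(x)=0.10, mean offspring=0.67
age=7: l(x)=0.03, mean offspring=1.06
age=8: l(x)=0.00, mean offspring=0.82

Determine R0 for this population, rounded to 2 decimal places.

lx·mx by age: 0, 0, 0.8662, 0.6806, 0.3567, 0.1241, 0.067, 0.0318, 0
R0 = Σ lx·mx = 2.1264 → 2.13

2.13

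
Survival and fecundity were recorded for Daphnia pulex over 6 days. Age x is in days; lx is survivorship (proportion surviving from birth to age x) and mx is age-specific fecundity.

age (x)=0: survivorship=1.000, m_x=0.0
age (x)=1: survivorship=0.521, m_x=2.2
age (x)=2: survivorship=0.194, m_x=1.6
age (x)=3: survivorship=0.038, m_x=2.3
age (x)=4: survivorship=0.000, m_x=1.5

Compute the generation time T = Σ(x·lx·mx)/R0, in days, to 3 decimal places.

lx·mx: 0, 1.1462, 0.3104, 0.0874, 0 → R0 = 1.544
x·lx·mx: 0, 1.1462, 0.6208, 0.2622, 0 → Σ = 2.0292
T = 2.0292 / 1.544 = 1.314249… → 1.314

1.314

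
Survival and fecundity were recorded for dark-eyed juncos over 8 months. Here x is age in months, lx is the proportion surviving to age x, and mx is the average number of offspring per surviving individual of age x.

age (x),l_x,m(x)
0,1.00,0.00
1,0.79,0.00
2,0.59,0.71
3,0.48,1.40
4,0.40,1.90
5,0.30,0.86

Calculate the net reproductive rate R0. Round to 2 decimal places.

lx·mx by age: 0, 0, 0.4189, 0.672, 0.76, 0.258
R0 = Σ lx·mx = 2.1089 → 2.11

2.11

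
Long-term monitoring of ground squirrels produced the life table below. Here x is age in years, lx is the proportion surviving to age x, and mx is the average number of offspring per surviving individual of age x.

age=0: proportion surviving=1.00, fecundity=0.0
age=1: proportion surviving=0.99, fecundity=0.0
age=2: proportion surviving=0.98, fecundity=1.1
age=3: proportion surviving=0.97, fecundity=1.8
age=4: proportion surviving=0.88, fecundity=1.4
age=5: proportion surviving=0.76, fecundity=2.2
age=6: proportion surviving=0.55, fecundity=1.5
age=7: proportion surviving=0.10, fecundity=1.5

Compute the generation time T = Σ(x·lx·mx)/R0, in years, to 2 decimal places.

lx·mx: 0, 0, 1.078, 1.746, 1.232, 1.672, 0.825, 0.15 → R0 = 6.703
x·lx·mx: 0, 0, 2.156, 5.238, 4.928, 8.36, 4.95, 1.05 → Σ = 26.682
T = 26.682 / 6.703 = 3.980606… → 3.98

3.98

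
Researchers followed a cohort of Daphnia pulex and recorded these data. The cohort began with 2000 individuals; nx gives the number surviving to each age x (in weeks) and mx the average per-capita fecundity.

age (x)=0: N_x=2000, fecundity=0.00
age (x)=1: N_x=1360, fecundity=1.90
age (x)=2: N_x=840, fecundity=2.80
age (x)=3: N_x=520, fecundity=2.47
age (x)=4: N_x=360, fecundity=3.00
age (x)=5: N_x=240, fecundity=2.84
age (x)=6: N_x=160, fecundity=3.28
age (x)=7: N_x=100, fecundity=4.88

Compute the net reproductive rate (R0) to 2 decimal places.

lx = nx/n0 = nx/2000: 1, 0.68, 0.42, 0.26, 0.18, 0.12, 0.08, 0.05
lx·mx by age: 0, 1.292, 1.176, 0.6422, 0.54, 0.3408, 0.2624, 0.244
R0 = Σ lx·mx = 4.4974 → 4.50

4.50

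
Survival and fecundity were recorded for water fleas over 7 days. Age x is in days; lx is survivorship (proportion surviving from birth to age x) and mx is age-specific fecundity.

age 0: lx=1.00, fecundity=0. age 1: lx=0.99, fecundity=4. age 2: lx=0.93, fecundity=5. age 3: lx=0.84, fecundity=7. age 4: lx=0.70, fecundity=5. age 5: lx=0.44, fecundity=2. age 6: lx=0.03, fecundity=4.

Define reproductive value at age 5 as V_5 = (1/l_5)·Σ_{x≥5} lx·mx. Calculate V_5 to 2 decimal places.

lx·mx for x ≥ 5: 0.88, 0.12 → sum = 1
V_5 = 1 / l_5 = 1 / 0.44 = 2.272727… → 2.27

2.27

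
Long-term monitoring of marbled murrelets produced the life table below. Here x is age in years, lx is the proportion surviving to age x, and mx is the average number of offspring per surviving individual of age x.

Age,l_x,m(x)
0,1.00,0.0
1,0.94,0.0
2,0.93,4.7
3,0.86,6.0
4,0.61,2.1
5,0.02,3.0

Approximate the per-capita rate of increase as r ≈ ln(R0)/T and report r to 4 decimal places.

0.8751

R0 = Σ lx·mx = 0 + 0 + 4.371 + 5.16 + 1.281 + 0.06 = 10.872
Σ x·lx·mx = 29.646; T = 29.646/10.872 = 2.72682…
r ≈ ln(R0)/T = ln(10.872)/2.72682… = 0.875081… → 0.8751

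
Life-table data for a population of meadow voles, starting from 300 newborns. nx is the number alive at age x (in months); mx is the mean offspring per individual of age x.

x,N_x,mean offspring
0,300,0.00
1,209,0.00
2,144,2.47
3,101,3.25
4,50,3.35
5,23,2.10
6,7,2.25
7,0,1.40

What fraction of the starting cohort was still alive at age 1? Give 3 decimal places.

l_1 = n_1/n_0 = 209/300 = 0.696667… → 0.697

0.697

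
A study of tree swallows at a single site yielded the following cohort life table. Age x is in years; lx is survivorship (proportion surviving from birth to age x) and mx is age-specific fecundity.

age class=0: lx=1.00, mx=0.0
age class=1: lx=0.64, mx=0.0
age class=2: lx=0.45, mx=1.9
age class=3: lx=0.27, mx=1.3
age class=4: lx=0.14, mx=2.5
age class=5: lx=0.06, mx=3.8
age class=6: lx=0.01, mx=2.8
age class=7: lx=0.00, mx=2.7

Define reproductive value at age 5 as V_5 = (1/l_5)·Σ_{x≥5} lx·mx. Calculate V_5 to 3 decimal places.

4.267

lx·mx for x ≥ 5: 0.228, 0.028, 0 → sum = 0.256
V_5 = 0.256 / l_5 = 0.256 / 0.06 = 4.266667… → 4.267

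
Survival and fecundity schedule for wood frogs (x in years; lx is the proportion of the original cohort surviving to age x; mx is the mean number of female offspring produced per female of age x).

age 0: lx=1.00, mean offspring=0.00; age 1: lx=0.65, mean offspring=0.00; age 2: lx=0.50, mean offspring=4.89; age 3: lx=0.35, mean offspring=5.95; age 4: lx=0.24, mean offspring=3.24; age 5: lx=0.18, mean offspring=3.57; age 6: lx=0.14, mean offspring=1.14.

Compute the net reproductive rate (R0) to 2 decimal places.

6.11

lx·mx by age: 0, 0, 2.445, 2.0825, 0.7776, 0.6426, 0.1596
R0 = Σ lx·mx = 6.1073 → 6.11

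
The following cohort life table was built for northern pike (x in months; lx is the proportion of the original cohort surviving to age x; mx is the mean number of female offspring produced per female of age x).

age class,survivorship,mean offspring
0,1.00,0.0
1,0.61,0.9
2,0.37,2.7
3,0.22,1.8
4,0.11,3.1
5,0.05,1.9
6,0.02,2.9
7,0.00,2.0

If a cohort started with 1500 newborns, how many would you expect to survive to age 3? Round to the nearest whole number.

330

Expected survivors = N0 · l_3 = 1500 × 0.22 = 330 → 330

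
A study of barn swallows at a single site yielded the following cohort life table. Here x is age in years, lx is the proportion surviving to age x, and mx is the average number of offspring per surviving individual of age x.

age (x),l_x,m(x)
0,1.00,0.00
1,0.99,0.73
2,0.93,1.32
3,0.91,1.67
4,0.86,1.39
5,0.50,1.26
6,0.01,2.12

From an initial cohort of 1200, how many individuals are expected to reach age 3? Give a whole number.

1092

Expected survivors = N0 · l_3 = 1200 × 0.91 = 1092 → 1092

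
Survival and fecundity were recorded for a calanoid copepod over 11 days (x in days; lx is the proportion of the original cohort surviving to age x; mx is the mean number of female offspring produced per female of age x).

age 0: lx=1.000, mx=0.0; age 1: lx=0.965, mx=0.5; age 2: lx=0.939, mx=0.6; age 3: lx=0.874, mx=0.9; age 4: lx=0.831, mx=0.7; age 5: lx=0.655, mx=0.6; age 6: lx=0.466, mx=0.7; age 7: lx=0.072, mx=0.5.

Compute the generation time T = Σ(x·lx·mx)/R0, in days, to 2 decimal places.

3.30

lx·mx: 0, 0.4825, 0.5634, 0.7866, 0.5817, 0.393, 0.3262, 0.036 → R0 = 3.1694
x·lx·mx: 0, 0.4825, 1.1268, 2.3598, 2.3268, 1.965, 1.9572, 0.252 → Σ = 10.4701
T = 10.4701 / 3.1694 = 3.303496… → 3.30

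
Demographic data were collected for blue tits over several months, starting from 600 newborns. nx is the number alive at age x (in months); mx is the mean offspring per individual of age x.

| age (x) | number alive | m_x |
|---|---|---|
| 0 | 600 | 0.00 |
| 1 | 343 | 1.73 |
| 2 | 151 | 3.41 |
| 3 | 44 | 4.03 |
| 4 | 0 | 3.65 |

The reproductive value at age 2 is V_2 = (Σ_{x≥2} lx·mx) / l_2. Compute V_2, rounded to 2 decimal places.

lx = nx/n0 = nx/600: 1, 0.57167…, 0.25167…, 0.07333…, 0
lx·mx for x ≥ 2: 0.858183…, 0.295533…, 0 → sum = 1.153717…
V_2 = 1.153717… / l_2 = 1.153717… / 0.251667… = 4.584305… → 4.58

4.58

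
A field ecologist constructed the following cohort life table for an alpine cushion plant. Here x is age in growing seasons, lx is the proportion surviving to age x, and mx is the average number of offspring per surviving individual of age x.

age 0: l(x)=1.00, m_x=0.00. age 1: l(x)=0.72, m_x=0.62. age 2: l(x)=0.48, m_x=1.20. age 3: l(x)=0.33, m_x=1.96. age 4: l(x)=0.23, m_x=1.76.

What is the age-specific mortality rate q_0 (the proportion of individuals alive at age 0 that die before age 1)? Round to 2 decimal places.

q_0 = (l_0 − l_1) / l_0 = (1 − 0.72) / 1
     = 0.28 / 1 = 0.28 → 0.28

0.28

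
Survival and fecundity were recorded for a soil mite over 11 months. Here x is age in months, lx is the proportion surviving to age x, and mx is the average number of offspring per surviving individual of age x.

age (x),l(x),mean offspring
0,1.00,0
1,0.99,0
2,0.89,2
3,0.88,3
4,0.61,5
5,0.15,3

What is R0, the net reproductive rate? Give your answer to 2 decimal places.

7.92

lx·mx by age: 0, 0, 1.78, 2.64, 3.05, 0.45
R0 = Σ lx·mx = 7.92 → 7.92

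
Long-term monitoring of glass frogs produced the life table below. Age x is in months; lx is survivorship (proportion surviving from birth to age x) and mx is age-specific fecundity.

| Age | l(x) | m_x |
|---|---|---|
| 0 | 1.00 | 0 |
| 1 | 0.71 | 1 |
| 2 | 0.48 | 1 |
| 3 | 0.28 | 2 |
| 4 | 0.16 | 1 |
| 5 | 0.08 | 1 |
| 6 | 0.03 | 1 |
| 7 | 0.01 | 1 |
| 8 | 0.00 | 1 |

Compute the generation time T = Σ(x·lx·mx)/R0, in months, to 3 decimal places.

2.286

lx·mx: 0, 0.71, 0.48, 0.56, 0.16, 0.08, 0.03, 0.01, 0 → R0 = 2.03
x·lx·mx: 0, 0.71, 0.96, 1.68, 0.64, 0.4, 0.18, 0.07, 0 → Σ = 4.64
T = 4.64 / 2.03 = 2.285714… → 2.286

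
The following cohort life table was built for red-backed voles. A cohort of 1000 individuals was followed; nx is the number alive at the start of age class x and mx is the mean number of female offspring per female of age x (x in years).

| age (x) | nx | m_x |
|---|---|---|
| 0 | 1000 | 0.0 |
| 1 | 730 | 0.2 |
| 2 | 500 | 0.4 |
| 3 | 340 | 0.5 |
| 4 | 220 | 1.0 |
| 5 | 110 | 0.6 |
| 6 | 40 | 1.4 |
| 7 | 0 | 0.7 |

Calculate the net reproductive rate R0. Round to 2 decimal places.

0.86

lx = nx/n0 = nx/1000: 1, 0.73, 0.5, 0.34, 0.22, 0.11, 0.04, 0
lx·mx by age: 0, 0.146, 0.2, 0.17, 0.22, 0.066, 0.056, 0
R0 = Σ lx·mx = 0.858 → 0.86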